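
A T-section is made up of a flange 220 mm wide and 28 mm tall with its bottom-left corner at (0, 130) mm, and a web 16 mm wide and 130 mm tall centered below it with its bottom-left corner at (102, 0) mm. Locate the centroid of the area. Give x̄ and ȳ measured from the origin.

x̄ = 110.00 mm, ȳ = 124.06 mm

web: A = 16 × 130 = 2080.00, centroid at (110.00, 65.00).
flange: A = 220 × 28 = 6160.00, centroid at (110.00, 144.00).
ΣA = 8240.00 mm²
ΣAx̄ = (2080.00)(110.00) + (6160.00)(110.00) = 906400.00 mm³
ΣAȳ = (2080.00)(65.00) + (6160.00)(144.00) = 1022240.00 mm³
x̄ = 906400.00 / 8240.00 = 110.00 mm
ȳ = 1022240.00 / 8240.00 = 124.06 mm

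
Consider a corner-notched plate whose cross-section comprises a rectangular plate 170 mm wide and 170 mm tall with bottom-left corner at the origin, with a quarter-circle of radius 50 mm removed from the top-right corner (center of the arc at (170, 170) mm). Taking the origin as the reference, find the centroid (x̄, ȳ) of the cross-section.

plate: A = 170 × 170 = 28900.00, centroid at (85.00, 85.00).
removed quarter-circle: A = −¼π·50² = -1963.50, centroid at (148.78, 148.78).
ΣA = 26936.50 mm²
ΣAx̄ = (28900.00)(85.00) + (-1963.50)(148.78) = 2164372.45 mm³
ΣAȳ = (28900.00)(85.00) + (-1963.50)(148.78) = 2164372.45 mm³
x̄ = 2164372.45 / 26936.50 = 80.35 mm
ȳ = 2164372.45 / 26936.50 = 80.35 mm

x̄ = 80.35 mm, ȳ = 80.35 mm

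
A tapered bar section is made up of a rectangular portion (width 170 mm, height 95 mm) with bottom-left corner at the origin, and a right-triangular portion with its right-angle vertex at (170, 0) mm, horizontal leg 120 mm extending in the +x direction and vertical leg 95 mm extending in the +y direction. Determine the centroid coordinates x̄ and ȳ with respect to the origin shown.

x̄ = 117.61 mm, ȳ = 43.37 mm

rectangular portion: A = 170 × 95 = 16150.00, centroid at (85.00, 47.50).
triangular portion: A = ½·120·95 = 5700.00, centroid at (210.00, 31.67).
ΣA = 21850.00 mm², ΣAx̄ = 2569750.00 mm³, ΣAȳ = 947625.00 mm³.
x̄ = 2569750.00/21850.00 = 117.61 mm; ȳ = 947625.00/21850.00 = 43.37 mm.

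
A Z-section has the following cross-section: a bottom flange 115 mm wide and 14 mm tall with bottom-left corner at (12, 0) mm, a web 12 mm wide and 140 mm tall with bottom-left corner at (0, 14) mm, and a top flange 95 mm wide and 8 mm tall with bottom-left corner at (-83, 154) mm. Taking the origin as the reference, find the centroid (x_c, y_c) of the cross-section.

x_c = 23.46 mm, y_c = 67.28 mm

bottom flange: A = 115 × 14 = 1610.00, centroid at (69.50, 7.00).
web: A = 12 × 140 = 1680.00, centroid at (6.00, 84.00).
top flange: A = 95 × 8 = 760.00, centroid at (-35.50, 158.00).
ΣA = 4050.00 mm²
ΣAx_c = (1610.00)(69.50) + (1680.00)(6.00) + (760.00)(-35.50) = 94995.00 mm³
ΣAy_c = (1610.00)(7.00) + (1680.00)(84.00) + (760.00)(158.00) = 272470.00 mm³
x_c = 94995.00 / 4050.00 = 23.46 mm
y_c = 272470.00 / 4050.00 = 67.28 mm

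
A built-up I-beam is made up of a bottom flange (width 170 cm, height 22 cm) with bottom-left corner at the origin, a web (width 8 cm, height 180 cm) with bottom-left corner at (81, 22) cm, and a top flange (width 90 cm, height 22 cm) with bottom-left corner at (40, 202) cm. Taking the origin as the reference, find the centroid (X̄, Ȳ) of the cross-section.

Part | A | x̄ᵢ | ȳᵢ | A·x̄ᵢ | A·ȳᵢ
bottom flange | 3740.00 | 85.00 | 11.00 | 317900.00 | 41140.00
web | 1440.00 | 85.00 | 112.00 | 122400.00 | 161280.00
top flange | 1980.00 | 85.00 | 213.00 | 168300.00 | 421740.00
Σ | 7160.00 |  |  | 608600.00 | 624160.00
X̄ = 608600.00 / 7160.00 = 85.00 cm
Ȳ = 624160.00 / 7160.00 = 87.17 cm

X̄ = 85.00 cm, Ȳ = 87.17 cm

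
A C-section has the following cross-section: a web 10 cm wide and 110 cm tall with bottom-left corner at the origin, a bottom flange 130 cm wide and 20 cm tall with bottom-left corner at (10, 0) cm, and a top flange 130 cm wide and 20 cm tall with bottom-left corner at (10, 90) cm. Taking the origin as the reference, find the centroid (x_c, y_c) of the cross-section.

web: A = 10 × 110 = 1100.00, centroid at (5.00, 55.00).
bottom flange: A = 130 × 20 = 2600.00, centroid at (75.00, 10.00).
top flange: A = 130 × 20 = 2600.00, centroid at (75.00, 100.00).
ΣA = 6300.00 cm²
ΣAx_c = (1100.00)(5.00) + (2600.00)(75.00) + (2600.00)(75.00) = 395500.00 cm³
ΣAy_c = (1100.00)(55.00) + (2600.00)(10.00) + (2600.00)(100.00) = 346500.00 cm³
x_c = 395500.00 / 6300.00 = 62.78 cm
y_c = 346500.00 / 6300.00 = 55.00 cm

x_c = 62.78 cm, y_c = 55.00 cm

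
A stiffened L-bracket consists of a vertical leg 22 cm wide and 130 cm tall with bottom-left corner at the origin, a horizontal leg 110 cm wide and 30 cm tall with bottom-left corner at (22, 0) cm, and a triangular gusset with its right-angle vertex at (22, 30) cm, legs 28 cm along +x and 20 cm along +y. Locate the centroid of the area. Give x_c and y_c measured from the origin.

x_c = 45.70 cm, y_c = 38.15 cm

vertical leg: A = 22 × 130 = 2860.00, centroid at (11.00, 65.00).
horizontal leg: A = 110 × 30 = 3300.00, centroid at (77.00, 15.00).
gusset: A = ½·28·20 = 280.00, centroid at (31.33, 36.67).
ΣA = 6440.00 cm², ΣAx_c = 294333.33 cm³, ΣAy_c = 245666.67 cm³.
x_c = 294333.33/6440.00 = 45.70 cm; y_c = 245666.67/6440.00 = 38.15 cm.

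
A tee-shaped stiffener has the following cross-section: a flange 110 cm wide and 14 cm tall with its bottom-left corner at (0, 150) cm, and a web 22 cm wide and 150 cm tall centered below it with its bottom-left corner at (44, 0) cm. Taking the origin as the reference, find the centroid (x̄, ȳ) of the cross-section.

x̄ = 55.00 cm, ȳ = 101.09 cm

web: A = 22 × 150 = 3300.00, centroid at (55.00, 75.00).
flange: A = 110 × 14 = 1540.00, centroid at (55.00, 157.00).
ΣA = 4840.00 cm²
ΣAx̄ = (3300.00)(55.00) + (1540.00)(55.00) = 266200.00 cm³
ΣAȳ = (3300.00)(75.00) + (1540.00)(157.00) = 489280.00 cm³
x̄ = 266200.00 / 4840.00 = 55.00 cm
ȳ = 489280.00 / 4840.00 = 101.09 cm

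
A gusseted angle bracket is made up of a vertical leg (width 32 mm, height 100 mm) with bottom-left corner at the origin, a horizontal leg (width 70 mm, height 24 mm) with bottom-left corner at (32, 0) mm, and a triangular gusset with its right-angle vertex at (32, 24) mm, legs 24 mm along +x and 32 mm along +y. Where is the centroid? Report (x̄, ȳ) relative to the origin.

x̄ = 34.03 mm, ȳ = 36.75 mm

vertical leg: A = 32 × 100 = 3200.00, centroid at (16.00, 50.00).
horizontal leg: A = 70 × 24 = 1680.00, centroid at (67.00, 12.00).
gusset: A = ½·24·32 = 384.00, centroid at (40.00, 34.67).
ΣA = 5264.00 mm²
ΣAx̄ = (3200.00)(16.00) + (1680.00)(67.00) + (384.00)(40.00) = 179120.00 mm³
ΣAȳ = (3200.00)(50.00) + (1680.00)(12.00) + (384.00)(34.67) = 193472.00 mm³
x̄ = 179120.00 / 5264.00 = 34.03 mm
ȳ = 193472.00 / 5264.00 = 36.75 mm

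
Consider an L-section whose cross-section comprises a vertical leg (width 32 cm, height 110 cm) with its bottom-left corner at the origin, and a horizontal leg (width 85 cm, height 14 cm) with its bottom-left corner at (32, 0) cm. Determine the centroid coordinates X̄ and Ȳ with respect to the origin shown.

X̄ = 30.78 cm, Ȳ = 42.87 cm

Part | A | x̄ᵢ | ȳᵢ | A·x̄ᵢ | A·ȳᵢ
vertical leg | 3520.00 | 16.00 | 55.00 | 56320.00 | 193600.00
horizontal leg | 1190.00 | 74.50 | 7.00 | 88655.00 | 8330.00
Σ | 4710.00 |  |  | 144975.00 | 201930.00
X̄ = 144975.00 / 4710.00 = 30.78 cm
Ȳ = 201930.00 / 4710.00 = 42.87 cm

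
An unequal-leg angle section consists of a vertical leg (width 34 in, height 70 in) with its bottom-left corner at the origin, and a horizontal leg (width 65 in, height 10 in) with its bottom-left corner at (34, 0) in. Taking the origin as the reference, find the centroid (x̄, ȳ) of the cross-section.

vertical leg: A = 34 × 70 = 2380.00, centroid at (17.00, 35.00).
horizontal leg: A = 65 × 10 = 650.00, centroid at (66.50, 5.00).
ΣA = 3030.00 in²
ΣAx̄ = (2380.00)(17.00) + (650.00)(66.50) = 83685.00 in³
ΣAȳ = (2380.00)(35.00) + (650.00)(5.00) = 86550.00 in³
x̄ = 83685.00 / 3030.00 = 27.62 in
ȳ = 86550.00 / 3030.00 = 28.56 in

x̄ = 27.62 in, ȳ = 28.56 in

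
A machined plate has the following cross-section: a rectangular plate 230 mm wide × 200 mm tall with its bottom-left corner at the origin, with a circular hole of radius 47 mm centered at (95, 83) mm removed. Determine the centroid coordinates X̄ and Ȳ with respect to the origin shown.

X̄ = 118.55 mm, Ȳ = 103.02 mm

plate: A = 230 × 200 = 46000.00, centroid at (115.00, 100.00).
hole: A = −π·47² = -6939.78, centroid at (95.00, 83.00).
ΣA = 39060.22 mm²
ΣAX̄ = (46000.00)(115.00) + (-6939.78)(95.00) = 4630721.07 mm³
ΣAȲ = (46000.00)(100.00) + (-6939.78)(83.00) = 4023998.41 mm³
X̄ = 4630721.07 / 39060.22 = 118.55 mm
Ȳ = 4023998.41 / 39060.22 = 103.02 mm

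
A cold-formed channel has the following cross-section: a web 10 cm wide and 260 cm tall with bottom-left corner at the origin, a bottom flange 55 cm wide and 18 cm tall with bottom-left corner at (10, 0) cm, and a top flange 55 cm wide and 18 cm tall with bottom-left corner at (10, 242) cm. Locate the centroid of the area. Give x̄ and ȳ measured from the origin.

Part | A | x̄ᵢ | ȳᵢ | A·x̄ᵢ | A·ȳᵢ
web | 2600.00 | 5.00 | 130.00 | 13000.00 | 338000.00
bottom flange | 990.00 | 37.50 | 9.00 | 37125.00 | 8910.00
top flange | 990.00 | 37.50 | 251.00 | 37125.00 | 248490.00
Σ | 4580.00 |  |  | 87250.00 | 595400.00
x̄ = 87250.00 / 4580.00 = 19.05 cm
ȳ = 595400.00 / 4580.00 = 130.00 cm

x̄ = 19.05 cm, ȳ = 130.00 cm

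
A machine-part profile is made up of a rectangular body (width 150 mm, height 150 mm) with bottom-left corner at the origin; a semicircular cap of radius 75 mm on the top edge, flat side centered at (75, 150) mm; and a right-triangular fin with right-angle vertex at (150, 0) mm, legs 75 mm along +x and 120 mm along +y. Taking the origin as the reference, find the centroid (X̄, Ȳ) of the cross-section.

Part | A | x̄ᵢ | ȳᵢ | A·x̄ᵢ | A·ȳᵢ
rectangular body | 22500.00 | 75.00 | 75.00 | 1687500.00 | 1687500.00
semicircular top | 8835.73 | 75.00 | 181.83 | 662679.70 | 1606609.40
triangular fin | 4500.00 | 175.00 | 40.00 | 787500.00 | 180000.00
Σ | 35835.73 |  |  | 3137679.70 | 3474109.40
X̄ = 3137679.70 / 35835.73 = 87.56 mm
Ȳ = 3474109.40 / 35835.73 = 96.95 mm

X̄ = 87.56 mm, Ȳ = 96.95 mm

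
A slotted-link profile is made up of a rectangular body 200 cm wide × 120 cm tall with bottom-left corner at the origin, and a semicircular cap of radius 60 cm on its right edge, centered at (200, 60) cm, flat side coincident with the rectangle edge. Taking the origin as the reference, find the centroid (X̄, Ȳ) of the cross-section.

X̄ = 123.92 cm, Ȳ = 60.00 cm

Part | A | x̄ᵢ | ȳᵢ | A·x̄ᵢ | A·ȳᵢ
rectangular body | 24000.00 | 100.00 | 60.00 | 2400000.00 | 1440000.00
semicircular end | 5654.87 | 225.46 | 60.00 | 1274973.36 | 339292.01
Σ | 29654.87 |  |  | 3674973.36 | 1779292.01
X̄ = 3674973.36 / 29654.87 = 123.92 cm
Ȳ = 1779292.01 / 29654.87 = 60.00 cm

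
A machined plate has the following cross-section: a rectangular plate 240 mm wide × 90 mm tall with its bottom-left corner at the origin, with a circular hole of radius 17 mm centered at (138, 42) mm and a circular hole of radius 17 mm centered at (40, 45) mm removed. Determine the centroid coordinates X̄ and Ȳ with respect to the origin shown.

X̄ = 122.85 mm, Ȳ = 45.14 mm

plate: A = 240 × 90 = 21600.00, centroid at (120.00, 45.00).
hole 1: A = −π·17² = -907.92, centroid at (138.00, 42.00).
hole 2: A = −π·17² = -907.92, centroid at (40.00, 45.00).
ΣA = 19784.16 mm², ΣAX̄ = 2430390.19 mm³, ΣAȲ = 893010.94 mm³.
X̄ = 2430390.19/19784.16 = 122.85 mm; Ȳ = 893010.94/19784.16 = 45.14 mm.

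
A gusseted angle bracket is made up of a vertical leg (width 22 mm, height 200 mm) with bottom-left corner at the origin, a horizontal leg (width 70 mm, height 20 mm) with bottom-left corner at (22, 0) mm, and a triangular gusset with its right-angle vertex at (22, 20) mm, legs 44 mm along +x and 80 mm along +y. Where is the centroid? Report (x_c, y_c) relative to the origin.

vertical leg: A = 22 × 200 = 4400.00, centroid at (11.00, 100.00).
horizontal leg: A = 70 × 20 = 1400.00, centroid at (57.00, 10.00).
gusset: A = ½·44·80 = 1760.00, centroid at (36.67, 46.67).
ΣA = 7560.00 mm², ΣAx_c = 192733.33 mm³, ΣAy_c = 536133.33 mm³.
x_c = 192733.33/7560.00 = 25.49 mm; y_c = 536133.33/7560.00 = 70.92 mm.

x_c = 25.49 mm, y_c = 70.92 mm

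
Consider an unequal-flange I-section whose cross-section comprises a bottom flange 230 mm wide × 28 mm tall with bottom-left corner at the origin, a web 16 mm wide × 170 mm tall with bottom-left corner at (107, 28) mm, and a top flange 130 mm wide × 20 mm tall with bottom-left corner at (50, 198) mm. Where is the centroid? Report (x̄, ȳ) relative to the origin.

x̄ = 115.00 mm, ȳ = 79.79 mm

bottom flange: A = 230 × 28 = 6440.00, centroid at (115.00, 14.00).
web: A = 16 × 170 = 2720.00, centroid at (115.00, 113.00).
top flange: A = 130 × 20 = 2600.00, centroid at (115.00, 208.00).
ΣA = 11760.00 mm², ΣAx̄ = 1352400.00 mm³, ΣAȳ = 938320.00 mm³.
x̄ = 1352400.00/11760.00 = 115.00 mm; ȳ = 938320.00/11760.00 = 79.79 mm.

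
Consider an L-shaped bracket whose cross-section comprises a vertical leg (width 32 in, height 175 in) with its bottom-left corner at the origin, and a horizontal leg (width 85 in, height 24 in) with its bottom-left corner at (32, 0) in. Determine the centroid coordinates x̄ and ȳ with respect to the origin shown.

Part | A | x̄ᵢ | ȳᵢ | A·x̄ᵢ | A·ȳᵢ
vertical leg | 5600.00 | 16.00 | 87.50 | 89600.00 | 490000.00
horizontal leg | 2040.00 | 74.50 | 12.00 | 151980.00 | 24480.00
Σ | 7640.00 |  |  | 241580.00 | 514480.00
x̄ = 241580.00 / 7640.00 = 31.62 in
ȳ = 514480.00 / 7640.00 = 67.34 in

x̄ = 31.62 in, ȳ = 67.34 in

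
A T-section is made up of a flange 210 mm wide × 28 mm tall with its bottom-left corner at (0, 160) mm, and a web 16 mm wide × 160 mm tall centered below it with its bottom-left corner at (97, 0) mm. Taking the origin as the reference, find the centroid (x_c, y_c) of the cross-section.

x_c = 105.00 mm, y_c = 145.49 mm

web: A = 16 × 160 = 2560.00, centroid at (105.00, 80.00).
flange: A = 210 × 28 = 5880.00, centroid at (105.00, 174.00).
ΣA = 8440.00 mm², ΣAx_c = 886200.00 mm³, ΣAy_c = 1227920.00 mm³.
x_c = 886200.00/8440.00 = 105.00 mm; y_c = 1227920.00/8440.00 = 145.49 mm.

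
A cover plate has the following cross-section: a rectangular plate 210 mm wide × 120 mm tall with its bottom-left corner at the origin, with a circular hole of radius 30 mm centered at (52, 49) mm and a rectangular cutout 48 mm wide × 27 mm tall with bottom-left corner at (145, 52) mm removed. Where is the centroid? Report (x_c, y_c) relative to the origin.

x_c = 108.17 mm, y_c = 61.14 mm

plate: A = 210 × 120 = 25200.00, centroid at (105.00, 60.00).
hole 1: A = −π·30² = -2827.43, centroid at (52.00, 49.00).
hole 2: A = −(48 × 27) = -1296.00, centroid at (169.00, 65.50).
ΣA = 21076.57 mm²
ΣAx_c = (25200.00)(105.00) + (-2827.43)(52.00) + (-1296.00)(169.00) = 2279949.46 mm³
ΣAy_c = (25200.00)(60.00) + (-2827.43)(49.00) + (-1296.00)(65.50) = 1288567.76 mm³
x_c = 2279949.46 / 21076.57 = 108.17 mm
y_c = 1288567.76 / 21076.57 = 61.14 mm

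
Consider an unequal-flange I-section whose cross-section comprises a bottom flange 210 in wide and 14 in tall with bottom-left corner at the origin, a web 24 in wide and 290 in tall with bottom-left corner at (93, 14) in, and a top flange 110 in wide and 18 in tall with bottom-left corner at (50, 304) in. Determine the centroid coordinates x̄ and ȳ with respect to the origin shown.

Part | A | x̄ᵢ | ȳᵢ | A·x̄ᵢ | A·ȳᵢ
bottom flange | 2940.00 | 105.00 | 7.00 | 308700.00 | 20580.00
web | 6960.00 | 105.00 | 159.00 | 730800.00 | 1106640.00
top flange | 1980.00 | 105.00 | 313.00 | 207900.00 | 619740.00
Σ | 11880.00 |  |  | 1247400.00 | 1746960.00
x̄ = 1247400.00 / 11880.00 = 105.00 in
ȳ = 1746960.00 / 11880.00 = 147.05 in

x̄ = 105.00 in, ȳ = 147.05 in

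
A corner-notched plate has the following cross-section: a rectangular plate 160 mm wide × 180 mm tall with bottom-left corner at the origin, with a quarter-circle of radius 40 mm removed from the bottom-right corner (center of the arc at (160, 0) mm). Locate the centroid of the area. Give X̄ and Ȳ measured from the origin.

Part | A | x̄ᵢ | ȳᵢ | A·x̄ᵢ | A·ȳᵢ
plate | 28800.00 | 80.00 | 90.00 | 2304000.00 | 2592000.00
removed quarter-circle | -1256.64 | 143.02 | 16.98 | -179728.60 | -21333.33
Σ | 27543.36 |  |  | 2124271.40 | 2570666.67
X̄ = 2124271.40 / 27543.36 = 77.12 mm
Ȳ = 2570666.67 / 27543.36 = 93.33 mm

X̄ = 77.12 mm, Ȳ = 93.33 mm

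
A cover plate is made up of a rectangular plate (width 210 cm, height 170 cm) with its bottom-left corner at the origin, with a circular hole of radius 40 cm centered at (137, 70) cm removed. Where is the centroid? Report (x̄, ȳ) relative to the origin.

Part | A | x̄ᵢ | ȳᵢ | A·x̄ᵢ | A·ȳᵢ
plate | 35700.00 | 105.00 | 85.00 | 3748500.00 | 3034500.00
hole | -5026.55 | 137.00 | 70.00 | -688637.11 | -351858.38
Σ | 30673.45 |  |  | 3059862.89 | 2682641.62
x̄ = 3059862.89 / 30673.45 = 99.76 cm
ȳ = 2682641.62 / 30673.45 = 87.46 cm

x̄ = 99.76 cm, ȳ = 87.46 cm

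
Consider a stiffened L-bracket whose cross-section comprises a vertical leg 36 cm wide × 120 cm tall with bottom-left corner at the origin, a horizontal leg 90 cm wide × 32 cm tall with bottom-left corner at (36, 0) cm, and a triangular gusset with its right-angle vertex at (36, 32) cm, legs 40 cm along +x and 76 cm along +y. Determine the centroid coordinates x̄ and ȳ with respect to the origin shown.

x̄ = 44.27 cm, ȳ = 45.00 cm

vertical leg: A = 36 × 120 = 4320.00, centroid at (18.00, 60.00).
horizontal leg: A = 90 × 32 = 2880.00, centroid at (81.00, 16.00).
gusset: A = ½·40·76 = 1520.00, centroid at (49.33, 57.33).
ΣA = 8720.00 cm², ΣAx̄ = 386026.67 cm³, ΣAȳ = 392426.67 cm³.
x̄ = 386026.67/8720.00 = 44.27 cm; ȳ = 392426.67/8720.00 = 45.00 cm.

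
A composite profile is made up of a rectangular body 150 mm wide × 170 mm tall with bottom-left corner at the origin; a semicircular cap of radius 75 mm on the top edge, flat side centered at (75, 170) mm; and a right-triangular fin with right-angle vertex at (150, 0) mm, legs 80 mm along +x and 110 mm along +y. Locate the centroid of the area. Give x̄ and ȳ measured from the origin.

rectangular body: A = 150 × 170 = 25500.00, centroid at (75.00, 85.00).
semicircular top: A = ½π·75² = 8835.73, centroid at (75.00, 201.83).
triangular fin: A = ½·80·110 = 4400.00, centroid at (176.67, 36.67).
ΣA = 38735.73 mm², ΣAx̄ = 3352513.03 mm³, ΣAȳ = 4112157.32 mm³.
x̄ = 3352513.03/38735.73 = 86.55 mm; ȳ = 4112157.32/38735.73 = 106.16 mm.

x̄ = 86.55 mm, ȳ = 106.16 mm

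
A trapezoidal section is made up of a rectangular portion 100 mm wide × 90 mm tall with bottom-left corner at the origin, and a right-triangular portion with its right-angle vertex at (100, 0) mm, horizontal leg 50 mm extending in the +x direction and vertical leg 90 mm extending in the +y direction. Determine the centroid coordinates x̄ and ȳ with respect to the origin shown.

rectangular portion: A = 100 × 90 = 9000.00, centroid at (50.00, 45.00).
triangular portion: A = ½·50·90 = 2250.00, centroid at (116.67, 30.00).
ΣA = 11250.00 mm²
ΣAx̄ = (9000.00)(50.00) + (2250.00)(116.67) = 712500.00 mm³
ΣAȳ = (9000.00)(45.00) + (2250.00)(30.00) = 472500.00 mm³
x̄ = 712500.00 / 11250.00 = 63.33 mm
ȳ = 472500.00 / 11250.00 = 42.00 mm

x̄ = 63.33 mm, ȳ = 42.00 mm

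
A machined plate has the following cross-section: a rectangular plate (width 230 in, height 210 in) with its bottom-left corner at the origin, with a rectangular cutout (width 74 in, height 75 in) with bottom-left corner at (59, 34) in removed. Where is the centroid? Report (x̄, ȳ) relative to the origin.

plate: A = 230 × 210 = 48300.00, centroid at (115.00, 105.00).
hole: A = −(74 × 75) = -5550.00, centroid at (96.00, 71.50).
ΣA = 42750.00 in²
ΣAx̄ = (48300.00)(115.00) + (-5550.00)(96.00) = 5021700.00 in³
ΣAȳ = (48300.00)(105.00) + (-5550.00)(71.50) = 4674675.00 in³
x̄ = 5021700.00 / 42750.00 = 117.47 in
ȳ = 4674675.00 / 42750.00 = 109.35 in

x̄ = 117.47 in, ȳ = 109.35 in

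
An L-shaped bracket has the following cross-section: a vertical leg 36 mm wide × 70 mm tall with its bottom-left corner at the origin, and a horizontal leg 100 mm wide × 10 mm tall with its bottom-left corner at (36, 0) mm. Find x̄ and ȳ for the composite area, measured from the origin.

x̄ = 37.32 mm, ȳ = 26.48 mm

Part | A | x̄ᵢ | ȳᵢ | A·x̄ᵢ | A·ȳᵢ
vertical leg | 2520.00 | 18.00 | 35.00 | 45360.00 | 88200.00
horizontal leg | 1000.00 | 86.00 | 5.00 | 86000.00 | 5000.00
Σ | 3520.00 |  |  | 131360.00 | 93200.00
x̄ = 131360.00 / 3520.00 = 37.32 mm
ȳ = 93200.00 / 3520.00 = 26.48 mm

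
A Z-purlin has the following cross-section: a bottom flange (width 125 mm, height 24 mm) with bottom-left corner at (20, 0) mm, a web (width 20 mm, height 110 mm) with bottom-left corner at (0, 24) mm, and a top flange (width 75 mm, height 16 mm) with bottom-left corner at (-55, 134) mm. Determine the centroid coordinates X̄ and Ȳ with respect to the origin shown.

X̄ = 38.83 mm, Ȳ = 59.41 mm

bottom flange: A = 125 × 24 = 3000.00, centroid at (82.50, 12.00).
web: A = 20 × 110 = 2200.00, centroid at (10.00, 79.00).
top flange: A = 75 × 16 = 1200.00, centroid at (-17.50, 142.00).
ΣA = 6400.00 mm², ΣAX̄ = 248500.00 mm³, ΣAȲ = 380200.00 mm³.
X̄ = 248500.00/6400.00 = 38.83 mm; Ȳ = 380200.00/6400.00 = 59.41 mm.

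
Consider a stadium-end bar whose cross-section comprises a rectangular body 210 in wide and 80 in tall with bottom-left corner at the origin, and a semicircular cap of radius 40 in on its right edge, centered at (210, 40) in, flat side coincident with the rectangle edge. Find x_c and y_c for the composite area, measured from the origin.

rectangular body: A = 210 × 80 = 16800.00, centroid at (105.00, 40.00).
semicircular end: A = ½π·40² = 2513.27, centroid at (226.98, 40.00).
ΣA = 19313.27 in², ΣAx_c = 2334454.23 in³, ΣAy_c = 772530.96 in³.
x_c = 2334454.23/19313.27 = 120.87 in; y_c = 772530.96/19313.27 = 40.00 in.

x_c = 120.87 in, y_c = 40.00 in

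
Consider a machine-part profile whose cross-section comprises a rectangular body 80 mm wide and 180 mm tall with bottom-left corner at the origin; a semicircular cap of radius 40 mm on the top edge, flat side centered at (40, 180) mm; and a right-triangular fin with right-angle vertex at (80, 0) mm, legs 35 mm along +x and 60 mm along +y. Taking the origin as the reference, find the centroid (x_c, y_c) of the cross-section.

x_c = 43.02 mm, y_c = 100.88 mm

rectangular body: A = 80 × 180 = 14400.00, centroid at (40.00, 90.00).
semicircular top: A = ½π·40² = 2513.27, centroid at (40.00, 196.98).
triangular fin: A = ½·35·60 = 1050.00, centroid at (91.67, 20.00).
ΣA = 17963.27 mm²
ΣAx_c = (14400.00)(40.00) + (2513.27)(40.00) + (1050.00)(91.67) = 772780.96 mm³
ΣAy_c = (14400.00)(90.00) + (2513.27)(196.98) + (1050.00)(20.00) = 1812056.01 mm³
x_c = 772780.96 / 17963.27 = 43.02 mm
y_c = 1812056.01 / 17963.27 = 100.88 mm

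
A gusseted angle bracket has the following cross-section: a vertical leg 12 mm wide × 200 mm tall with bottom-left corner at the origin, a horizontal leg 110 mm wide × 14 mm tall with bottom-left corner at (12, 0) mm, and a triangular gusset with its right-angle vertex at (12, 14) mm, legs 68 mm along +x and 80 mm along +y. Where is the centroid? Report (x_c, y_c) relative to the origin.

vertical leg: A = 12 × 200 = 2400.00, centroid at (6.00, 100.00).
horizontal leg: A = 110 × 14 = 1540.00, centroid at (67.00, 7.00).
gusset: A = ½·68·80 = 2720.00, centroid at (34.67, 40.67).
ΣA = 6660.00 mm², ΣAx_c = 211873.33 mm³, ΣAy_c = 361393.33 mm³.
x_c = 211873.33/6660.00 = 31.81 mm; y_c = 361393.33/6660.00 = 54.26 mm.

x_c = 31.81 mm, y_c = 54.26 mm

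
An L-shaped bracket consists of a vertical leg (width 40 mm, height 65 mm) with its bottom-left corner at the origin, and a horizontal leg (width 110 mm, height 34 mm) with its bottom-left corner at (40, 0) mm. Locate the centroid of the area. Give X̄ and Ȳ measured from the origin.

Part | A | x̄ᵢ | ȳᵢ | A·x̄ᵢ | A·ȳᵢ
vertical leg | 2600.00 | 20.00 | 32.50 | 52000.00 | 84500.00
horizontal leg | 3740.00 | 95.00 | 17.00 | 355300.00 | 63580.00
Σ | 6340.00 |  |  | 407300.00 | 148080.00
X̄ = 407300.00 / 6340.00 = 64.24 mm
Ȳ = 148080.00 / 6340.00 = 23.36 mm

X̄ = 64.24 mm, Ȳ = 23.36 mm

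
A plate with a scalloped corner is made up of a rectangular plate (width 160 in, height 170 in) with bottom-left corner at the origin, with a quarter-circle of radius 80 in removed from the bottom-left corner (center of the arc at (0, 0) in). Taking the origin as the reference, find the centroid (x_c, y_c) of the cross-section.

plate: A = 160 × 170 = 27200.00, centroid at (80.00, 85.00).
removed quarter-circle: A = −¼π·80² = -5026.55, centroid at (33.95, 33.95).
ΣA = 22173.45 in²
ΣAx_c = (27200.00)(80.00) + (-5026.55)(33.95) = 2005333.33 in³
ΣAy_c = (27200.00)(85.00) + (-5026.55)(33.95) = 2141333.33 in³
x_c = 2005333.33 / 22173.45 = 90.44 in
y_c = 2141333.33 / 22173.45 = 96.57 in

x_c = 90.44 in, y_c = 96.57 in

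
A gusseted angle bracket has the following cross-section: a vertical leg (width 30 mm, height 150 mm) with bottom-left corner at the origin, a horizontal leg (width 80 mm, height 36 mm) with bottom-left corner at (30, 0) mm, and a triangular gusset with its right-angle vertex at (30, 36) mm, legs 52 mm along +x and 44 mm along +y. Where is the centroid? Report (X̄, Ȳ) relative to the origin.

X̄ = 37.92 mm, Ȳ = 52.48 mm

vertical leg: A = 30 × 150 = 4500.00, centroid at (15.00, 75.00).
horizontal leg: A = 80 × 36 = 2880.00, centroid at (70.00, 18.00).
gusset: A = ½·52·44 = 1144.00, centroid at (47.33, 50.67).
ΣA = 8524.00 mm², ΣAX̄ = 323249.33 mm³, ΣAȲ = 447302.67 mm³.
X̄ = 323249.33/8524.00 = 37.92 mm; Ȳ = 447302.67/8524.00 = 52.48 mm.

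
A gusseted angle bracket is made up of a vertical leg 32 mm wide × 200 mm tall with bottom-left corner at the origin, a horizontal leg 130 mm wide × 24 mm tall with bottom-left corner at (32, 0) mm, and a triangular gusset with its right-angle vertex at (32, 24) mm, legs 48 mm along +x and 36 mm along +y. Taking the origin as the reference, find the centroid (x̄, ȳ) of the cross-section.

vertical leg: A = 32 × 200 = 6400.00, centroid at (16.00, 100.00).
horizontal leg: A = 130 × 24 = 3120.00, centroid at (97.00, 12.00).
gusset: A = ½·48·36 = 864.00, centroid at (48.00, 36.00).
ΣA = 10384.00 mm²
ΣAx̄ = (6400.00)(16.00) + (3120.00)(97.00) + (864.00)(48.00) = 446512.00 mm³
ΣAȳ = (6400.00)(100.00) + (3120.00)(12.00) + (864.00)(36.00) = 708544.00 mm³
x̄ = 446512.00 / 10384.00 = 43.00 mm
ȳ = 708544.00 / 10384.00 = 68.23 mm

x̄ = 43.00 mm, ȳ = 68.23 mm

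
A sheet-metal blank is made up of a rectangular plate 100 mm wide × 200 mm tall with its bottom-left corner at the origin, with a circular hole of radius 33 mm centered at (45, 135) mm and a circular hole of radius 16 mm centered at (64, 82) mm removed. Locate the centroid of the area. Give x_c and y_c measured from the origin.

plate: A = 100 × 200 = 20000.00, centroid at (50.00, 100.00).
hole 1: A = −π·33² = -3421.19, centroid at (45.00, 135.00).
hole 2: A = −π·16² = -804.25, centroid at (64.00, 82.00).
ΣA = 15774.56 mm², ΣAx_c = 794574.40 mm³, ΣAy_c = 1472190.44 mm³.
x_c = 794574.40/15774.56 = 50.37 mm; y_c = 1472190.44/15774.56 = 93.33 mm.

x_c = 50.37 mm, y_c = 93.33 mm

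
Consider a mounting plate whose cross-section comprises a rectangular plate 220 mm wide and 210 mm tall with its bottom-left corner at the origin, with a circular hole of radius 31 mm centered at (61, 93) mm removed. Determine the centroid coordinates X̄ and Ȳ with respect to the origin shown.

Part | A | x̄ᵢ | ȳᵢ | A·x̄ᵢ | A·ȳᵢ
plate | 46200.00 | 110.00 | 105.00 | 5082000.00 | 4851000.00
hole | -3019.07 | 61.00 | 93.00 | -184163.30 | -280773.56
Σ | 43180.93 |  |  | 4897836.70 | 4570226.44
X̄ = 4897836.70 / 43180.93 = 113.43 mm
Ȳ = 4570226.44 / 43180.93 = 105.84 mm

X̄ = 113.43 mm, Ȳ = 105.84 mm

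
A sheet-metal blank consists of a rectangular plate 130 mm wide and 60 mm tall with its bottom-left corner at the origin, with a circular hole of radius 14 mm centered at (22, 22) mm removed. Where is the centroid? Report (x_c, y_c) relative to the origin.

x_c = 68.69 mm, y_c = 30.69 mm

plate: A = 130 × 60 = 7800.00, centroid at (65.00, 30.00).
hole: A = −π·14² = -615.75, centroid at (22.00, 22.00).
ΣA = 7184.25 mm², ΣAx_c = 493453.45 mm³, ΣAy_c = 220453.45 mm³.
x_c = 493453.45/7184.25 = 68.69 mm; y_c = 220453.45/7184.25 = 30.69 mm.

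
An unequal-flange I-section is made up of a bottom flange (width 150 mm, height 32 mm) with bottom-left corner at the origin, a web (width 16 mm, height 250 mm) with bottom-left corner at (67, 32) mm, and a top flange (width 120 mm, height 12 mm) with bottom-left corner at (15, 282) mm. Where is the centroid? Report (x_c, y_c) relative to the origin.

x_c = 75.00 mm, y_c = 109.33 mm

bottom flange: A = 150 × 32 = 4800.00, centroid at (75.00, 16.00).
web: A = 16 × 250 = 4000.00, centroid at (75.00, 157.00).
top flange: A = 120 × 12 = 1440.00, centroid at (75.00, 288.00).
ΣA = 10240.00 mm²
ΣAx_c = (4800.00)(75.00) + (4000.00)(75.00) + (1440.00)(75.00) = 768000.00 mm³
ΣAy_c = (4800.00)(16.00) + (4000.00)(157.00) + (1440.00)(288.00) = 1119520.00 mm³
x_c = 768000.00 / 10240.00 = 75.00 mm
y_c = 1119520.00 / 10240.00 = 109.33 mm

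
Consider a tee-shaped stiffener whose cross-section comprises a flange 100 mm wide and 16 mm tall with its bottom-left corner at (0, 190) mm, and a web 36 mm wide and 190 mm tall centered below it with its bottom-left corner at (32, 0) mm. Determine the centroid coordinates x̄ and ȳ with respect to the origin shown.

x̄ = 50.00 mm, ȳ = 114.53 mm

web: A = 36 × 190 = 6840.00, centroid at (50.00, 95.00).
flange: A = 100 × 16 = 1600.00, centroid at (50.00, 198.00).
ΣA = 8440.00 mm², ΣAx̄ = 422000.00 mm³, ΣAȳ = 966600.00 mm³.
x̄ = 422000.00/8440.00 = 50.00 mm; ȳ = 966600.00/8440.00 = 114.53 mm.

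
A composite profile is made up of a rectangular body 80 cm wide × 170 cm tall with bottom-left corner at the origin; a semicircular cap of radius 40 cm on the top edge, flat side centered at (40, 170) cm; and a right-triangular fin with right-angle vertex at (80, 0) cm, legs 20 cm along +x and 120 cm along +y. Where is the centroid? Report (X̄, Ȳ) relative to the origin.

X̄ = 43.23 cm, Ȳ = 96.68 cm

rectangular body: A = 80 × 170 = 13600.00, centroid at (40.00, 85.00).
semicircular top: A = ½π·40² = 2513.27, centroid at (40.00, 186.98).
triangular fin: A = ½·20·120 = 1200.00, centroid at (86.67, 40.00).
ΣA = 17313.27 cm²
ΣAX̄ = (13600.00)(40.00) + (2513.27)(40.00) + (1200.00)(86.67) = 748530.96 cm³
ΣAȲ = (13600.00)(85.00) + (2513.27)(186.98) + (1200.00)(40.00) = 1673923.27 cm³
X̄ = 748530.96 / 17313.27 = 43.23 cm
Ȳ = 1673923.27 / 17313.27 = 96.68 cm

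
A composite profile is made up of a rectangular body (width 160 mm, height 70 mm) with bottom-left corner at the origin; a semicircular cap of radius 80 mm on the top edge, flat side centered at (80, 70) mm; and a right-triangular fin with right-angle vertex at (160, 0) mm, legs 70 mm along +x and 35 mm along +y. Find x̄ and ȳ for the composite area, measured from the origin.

Part | A | x̄ᵢ | ȳᵢ | A·x̄ᵢ | A·ȳᵢ
rectangular body | 11200.00 | 80.00 | 35.00 | 896000.00 | 392000.00
semicircular top | 10053.10 | 80.00 | 103.95 | 804247.72 | 1045050.09
triangular fin | 1225.00 | 183.33 | 11.67 | 224583.33 | 14291.67
Σ | 22478.10 |  |  | 1924831.05 | 1451341.75
x̄ = 1924831.05 / 22478.10 = 85.63 mm
ȳ = 1451341.75 / 22478.10 = 64.57 mm

x̄ = 85.63 mm, ȳ = 64.57 mm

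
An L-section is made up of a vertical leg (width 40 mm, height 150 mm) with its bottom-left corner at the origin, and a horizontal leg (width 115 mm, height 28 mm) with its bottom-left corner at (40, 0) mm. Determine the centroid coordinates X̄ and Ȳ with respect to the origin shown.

X̄ = 47.07 mm, Ȳ = 53.70 mm

Part | A | x̄ᵢ | ȳᵢ | A·x̄ᵢ | A·ȳᵢ
vertical leg | 6000.00 | 20.00 | 75.00 | 120000.00 | 450000.00
horizontal leg | 3220.00 | 97.50 | 14.00 | 313950.00 | 45080.00
Σ | 9220.00 |  |  | 433950.00 | 495080.00
X̄ = 433950.00 / 9220.00 = 47.07 mm
Ȳ = 495080.00 / 9220.00 = 53.70 mm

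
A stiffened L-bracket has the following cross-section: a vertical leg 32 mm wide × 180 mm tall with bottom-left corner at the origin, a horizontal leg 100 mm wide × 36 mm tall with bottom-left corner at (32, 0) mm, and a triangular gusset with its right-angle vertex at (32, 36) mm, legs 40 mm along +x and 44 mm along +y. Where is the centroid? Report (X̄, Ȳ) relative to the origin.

X̄ = 41.72 mm, Ȳ = 61.31 mm

vertical leg: A = 32 × 180 = 5760.00, centroid at (16.00, 90.00).
horizontal leg: A = 100 × 36 = 3600.00, centroid at (82.00, 18.00).
gusset: A = ½·40·44 = 880.00, centroid at (45.33, 50.67).
ΣA = 10240.00 mm², ΣAX̄ = 427253.33 mm³, ΣAȲ = 627786.67 mm³.
X̄ = 427253.33/10240.00 = 41.72 mm; Ȳ = 627786.67/10240.00 = 61.31 mm.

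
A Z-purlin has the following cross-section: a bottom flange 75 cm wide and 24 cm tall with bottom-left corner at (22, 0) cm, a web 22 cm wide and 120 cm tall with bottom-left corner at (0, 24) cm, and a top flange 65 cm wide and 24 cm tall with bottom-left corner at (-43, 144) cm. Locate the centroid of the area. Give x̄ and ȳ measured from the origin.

bottom flange: A = 75 × 24 = 1800.00, centroid at (59.50, 12.00).
web: A = 22 × 120 = 2640.00, centroid at (11.00, 84.00).
top flange: A = 65 × 24 = 1560.00, centroid at (-10.50, 156.00).
ΣA = 6000.00 cm²
ΣAx̄ = (1800.00)(59.50) + (2640.00)(11.00) + (1560.00)(-10.50) = 119760.00 cm³
ΣAȳ = (1800.00)(12.00) + (2640.00)(84.00) + (1560.00)(156.00) = 486720.00 cm³
x̄ = 119760.00 / 6000.00 = 19.96 cm
ȳ = 486720.00 / 6000.00 = 81.12 cm

x̄ = 19.96 cm, ȳ = 81.12 cm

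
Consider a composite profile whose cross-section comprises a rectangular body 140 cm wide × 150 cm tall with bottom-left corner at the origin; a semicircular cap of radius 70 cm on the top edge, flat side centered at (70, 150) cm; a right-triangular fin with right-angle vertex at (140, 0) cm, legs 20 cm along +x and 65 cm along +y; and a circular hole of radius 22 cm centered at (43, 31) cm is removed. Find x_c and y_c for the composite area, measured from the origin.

rectangular body: A = 140 × 150 = 21000.00, centroid at (70.00, 75.00).
semicircular top: A = ½π·70² = 7696.90, centroid at (70.00, 179.71).
triangular fin: A = ½·20·65 = 650.00, centroid at (146.67, 21.67).
hole: A = −π·22² = -1520.53, centroid at (43.00, 31.00).
ΣA = 27826.37 cm², ΣAx_c = 2038733.65 cm³, ΣAy_c = 2925148.84 cm³.
x_c = 2038733.65/27826.37 = 73.27 cm; y_c = 2925148.84/27826.37 = 105.12 cm.

x_c = 73.27 cm, y_c = 105.12 cm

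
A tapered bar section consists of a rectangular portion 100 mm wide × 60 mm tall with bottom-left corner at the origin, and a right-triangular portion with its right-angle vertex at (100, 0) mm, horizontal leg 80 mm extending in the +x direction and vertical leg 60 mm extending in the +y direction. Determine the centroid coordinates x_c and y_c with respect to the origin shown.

rectangular portion: A = 100 × 60 = 6000.00, centroid at (50.00, 30.00).
triangular portion: A = ½·80·60 = 2400.00, centroid at (126.67, 20.00).
ΣA = 8400.00 mm², ΣAx_c = 604000.00 mm³, ΣAy_c = 228000.00 mm³.
x_c = 604000.00/8400.00 = 71.90 mm; y_c = 228000.00/8400.00 = 27.14 mm.

x_c = 71.90 mm, y_c = 27.14 mm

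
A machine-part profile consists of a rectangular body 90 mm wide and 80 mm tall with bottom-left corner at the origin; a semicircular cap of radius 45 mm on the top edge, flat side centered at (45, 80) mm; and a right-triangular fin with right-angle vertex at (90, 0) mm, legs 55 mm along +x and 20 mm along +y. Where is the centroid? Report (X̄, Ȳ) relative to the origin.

X̄ = 48.19 mm, Ȳ = 55.52 mm

Part | A | x̄ᵢ | ȳᵢ | A·x̄ᵢ | A·ȳᵢ
rectangular body | 7200.00 | 45.00 | 40.00 | 324000.00 | 288000.00
semicircular top | 3180.86 | 45.00 | 99.10 | 143138.82 | 315219.00
triangular fin | 550.00 | 108.33 | 6.67 | 59583.33 | 3666.67
Σ | 10930.86 |  |  | 526722.15 | 606885.67
X̄ = 526722.15 / 10930.86 = 48.19 mm
Ȳ = 606885.67 / 10930.86 = 55.52 mm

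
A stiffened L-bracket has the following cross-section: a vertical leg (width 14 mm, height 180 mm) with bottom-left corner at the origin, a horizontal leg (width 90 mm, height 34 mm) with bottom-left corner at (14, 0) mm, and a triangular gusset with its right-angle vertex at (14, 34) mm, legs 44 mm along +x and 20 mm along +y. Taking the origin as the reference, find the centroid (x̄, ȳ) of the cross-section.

x̄ = 35.02 mm, ȳ = 49.29 mm

vertical leg: A = 14 × 180 = 2520.00, centroid at (7.00, 90.00).
horizontal leg: A = 90 × 34 = 3060.00, centroid at (59.00, 17.00).
gusset: A = ½·44·20 = 440.00, centroid at (28.67, 40.67).
ΣA = 6020.00 mm²
ΣAx̄ = (2520.00)(7.00) + (3060.00)(59.00) + (440.00)(28.67) = 210793.33 mm³
ΣAȳ = (2520.00)(90.00) + (3060.00)(17.00) + (440.00)(40.67) = 296713.33 mm³
x̄ = 210793.33 / 6020.00 = 35.02 mm
ȳ = 296713.33 / 6020.00 = 49.29 mm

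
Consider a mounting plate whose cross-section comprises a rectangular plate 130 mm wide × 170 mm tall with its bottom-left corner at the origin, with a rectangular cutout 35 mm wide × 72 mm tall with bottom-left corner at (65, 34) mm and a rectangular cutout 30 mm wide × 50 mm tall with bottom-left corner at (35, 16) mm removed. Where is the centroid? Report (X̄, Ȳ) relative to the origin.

plate: A = 130 × 170 = 22100.00, centroid at (65.00, 85.00).
hole 1: A = −(35 × 72) = -2520.00, centroid at (82.50, 70.00).
hole 2: A = −(30 × 50) = -1500.00, centroid at (50.00, 41.00).
ΣA = 18080.00 mm²
ΣAX̄ = (22100.00)(65.00) + (-2520.00)(82.50) + (-1500.00)(50.00) = 1153600.00 mm³
ΣAȲ = (22100.00)(85.00) + (-2520.00)(70.00) + (-1500.00)(41.00) = 1640600.00 mm³
X̄ = 1153600.00 / 18080.00 = 63.81 mm
Ȳ = 1640600.00 / 18080.00 = 90.74 mm

X̄ = 63.81 mm, Ȳ = 90.74 mm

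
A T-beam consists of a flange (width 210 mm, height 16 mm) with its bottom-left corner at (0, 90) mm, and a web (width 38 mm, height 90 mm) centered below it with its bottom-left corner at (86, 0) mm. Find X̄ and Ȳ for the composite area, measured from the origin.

web: A = 38 × 90 = 3420.00, centroid at (105.00, 45.00).
flange: A = 210 × 16 = 3360.00, centroid at (105.00, 98.00).
ΣA = 6780.00 mm²
ΣAX̄ = (3420.00)(105.00) + (3360.00)(105.00) = 711900.00 mm³
ΣAȲ = (3420.00)(45.00) + (3360.00)(98.00) = 483180.00 mm³
X̄ = 711900.00 / 6780.00 = 105.00 mm
Ȳ = 483180.00 / 6780.00 = 71.27 mm

X̄ = 105.00 mm, Ȳ = 71.27 mm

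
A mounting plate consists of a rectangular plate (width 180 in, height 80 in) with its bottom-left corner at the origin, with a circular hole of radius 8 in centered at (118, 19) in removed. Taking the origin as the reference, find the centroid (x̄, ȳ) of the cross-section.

x̄ = 89.60 in, ȳ = 40.30 in

plate: A = 180 × 80 = 14400.00, centroid at (90.00, 40.00).
hole: A = −π·8² = -201.06, centroid at (118.00, 19.00).
ΣA = 14198.94 in², ΣAx̄ = 1272274.69 in³, ΣAȳ = 572179.82 in³.
x̄ = 1272274.69/14198.94 = 89.60 in; ȳ = 572179.82/14198.94 = 40.30 in.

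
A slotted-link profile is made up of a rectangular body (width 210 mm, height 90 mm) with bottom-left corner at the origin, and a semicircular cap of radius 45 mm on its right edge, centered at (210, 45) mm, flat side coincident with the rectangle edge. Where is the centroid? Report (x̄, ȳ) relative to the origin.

x̄ = 122.88 mm, ȳ = 45.00 mm

rectangular body: A = 210 × 90 = 18900.00, centroid at (105.00, 45.00).
semicircular end: A = ½π·45² = 3180.86, centroid at (229.10, 45.00).
ΣA = 22080.86 mm², ΣAx̄ = 2713231.14 mm³, ΣAȳ = 993638.82 mm³.
x̄ = 2713231.14/22080.86 = 122.88 mm; ȳ = 993638.82/22080.86 = 45.00 mm.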